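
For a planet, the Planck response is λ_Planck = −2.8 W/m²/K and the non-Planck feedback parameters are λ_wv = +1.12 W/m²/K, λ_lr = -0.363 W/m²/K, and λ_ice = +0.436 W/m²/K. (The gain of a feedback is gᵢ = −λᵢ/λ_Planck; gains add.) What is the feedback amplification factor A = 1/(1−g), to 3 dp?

Convert to gains: g_wv = 1.12/2.8 = 0.4; g_lr = -0.363/2.8 = -0.1296; g_ice = 0.436/2.8 = 0.1557.
Total gain g = 0.4261.
A = 1/(1 − 0.4261) = 1.742.

1.742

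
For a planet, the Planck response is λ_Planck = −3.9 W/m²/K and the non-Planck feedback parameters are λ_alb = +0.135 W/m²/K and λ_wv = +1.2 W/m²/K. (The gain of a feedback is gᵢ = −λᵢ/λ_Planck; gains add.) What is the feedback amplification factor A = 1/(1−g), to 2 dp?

1.52

Convert to gains: g_alb = 0.135/3.9 = 0.03462; g_wv = 1.2/3.9 = 0.3077.
Total gain g = 0.34232.
A = 1/(1 − 0.34232) = 1.52.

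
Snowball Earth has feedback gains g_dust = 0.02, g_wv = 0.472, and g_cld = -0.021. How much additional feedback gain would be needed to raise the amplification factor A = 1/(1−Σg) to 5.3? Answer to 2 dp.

0.34

Current total gain = 0.471.
Target gain for A = 5.3: g* = 1 − 1/5.3 = 0.8113.
Additional gain needed = 0.8113 − 0.471 = 0.34.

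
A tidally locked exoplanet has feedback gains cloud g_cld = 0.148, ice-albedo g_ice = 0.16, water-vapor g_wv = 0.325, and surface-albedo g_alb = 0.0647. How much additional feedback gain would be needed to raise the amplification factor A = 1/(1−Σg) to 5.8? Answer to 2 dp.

Current total gain = 0.6977.
Target gain for A = 5.8: g* = 1 − 1/5.8 = 0.8276.
Additional gain needed = 0.8276 − 0.6977 = 0.13.

0.13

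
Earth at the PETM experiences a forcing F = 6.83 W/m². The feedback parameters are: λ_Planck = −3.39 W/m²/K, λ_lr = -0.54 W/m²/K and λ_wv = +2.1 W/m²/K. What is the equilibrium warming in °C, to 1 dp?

Net feedback parameter λ = (−3.39) + (-0.54) + (+2.1) = -1.83 W/m²/K.
ΔT = −F/λ = −6.83/(-1.83) = 3.7 °C.

3.7 °C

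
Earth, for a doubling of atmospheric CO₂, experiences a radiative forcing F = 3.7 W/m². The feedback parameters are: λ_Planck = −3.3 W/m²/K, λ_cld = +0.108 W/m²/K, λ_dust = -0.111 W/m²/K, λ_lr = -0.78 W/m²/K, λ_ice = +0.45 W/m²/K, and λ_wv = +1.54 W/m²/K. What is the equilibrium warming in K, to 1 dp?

1.8 K

Net feedback parameter λ = (−3.3) + (+0.108) + (-0.111) + (-0.78) + (+0.45) + (+1.54) = -2.093 W/m²/K.
ΔT = −F/λ = −3.7/(-2.093) = 1.8 K.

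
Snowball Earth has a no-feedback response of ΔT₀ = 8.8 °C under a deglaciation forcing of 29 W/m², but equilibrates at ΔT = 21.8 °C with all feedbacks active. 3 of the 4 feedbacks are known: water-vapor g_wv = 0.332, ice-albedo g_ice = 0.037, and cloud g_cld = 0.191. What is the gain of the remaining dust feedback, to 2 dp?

0.04

Amplification A = ΔT/ΔT₀ = 21.8/8.8 = 2.477.
Total gain g = 1 − 1/A = 1 − 1/2.477 = 0.5963.
Known gains sum to 0.332 + 0.037 + 0.191 = 0.56.
g_dust = 0.5963 − 0.56 = 0.04.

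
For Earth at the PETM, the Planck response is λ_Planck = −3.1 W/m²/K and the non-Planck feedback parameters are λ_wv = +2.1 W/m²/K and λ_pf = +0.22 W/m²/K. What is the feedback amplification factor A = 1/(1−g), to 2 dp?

3.97

Convert to gains: g_wv = 2.1/3.1 = 0.6774; g_pf = 0.22/3.1 = 0.07097.
Total gain g = 0.74837.
A = 1/(1 − 0.74837) = 3.97.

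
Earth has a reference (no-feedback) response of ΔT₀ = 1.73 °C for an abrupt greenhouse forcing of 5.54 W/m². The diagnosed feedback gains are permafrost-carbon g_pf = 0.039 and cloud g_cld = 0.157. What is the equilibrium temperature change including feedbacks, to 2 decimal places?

Total gain g = 0.039 + 0.157 = 0.196.
Amplification A = 1/(1 − 0.196) = 1.244.
ΔT = 1.73 × 1.244 = 2.15 °C.

2.15 °C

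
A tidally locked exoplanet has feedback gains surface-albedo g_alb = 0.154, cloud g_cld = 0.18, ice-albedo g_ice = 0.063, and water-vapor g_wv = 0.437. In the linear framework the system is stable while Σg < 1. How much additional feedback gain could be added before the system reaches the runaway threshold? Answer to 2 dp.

Current total gain = 0.154 + 0.18 + 0.063 + 0.437 = 0.834.
Margin to runaway = 1 − 0.834 = 0.17.

0.17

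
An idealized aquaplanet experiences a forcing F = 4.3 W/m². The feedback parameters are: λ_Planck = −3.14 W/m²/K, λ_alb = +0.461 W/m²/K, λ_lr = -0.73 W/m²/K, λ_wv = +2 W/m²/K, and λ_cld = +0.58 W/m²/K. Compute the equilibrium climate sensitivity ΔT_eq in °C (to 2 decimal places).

Net feedback parameter λ = (−3.14) + (+0.461) + (-0.73) + (+2) + (+0.58) = -0.829 W/m²/K.
ΔT = −F/λ = −4.3/(-0.829) = 5.19 °C.

5.19 °C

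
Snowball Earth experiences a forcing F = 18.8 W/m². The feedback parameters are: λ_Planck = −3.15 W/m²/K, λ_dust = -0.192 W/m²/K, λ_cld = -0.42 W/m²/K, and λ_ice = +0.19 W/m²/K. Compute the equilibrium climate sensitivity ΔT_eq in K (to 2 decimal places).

5.26 K

Net feedback parameter λ = (−3.15) + (-0.192) + (-0.42) + (+0.19) = -3.572 W/m²/K.
ΔT = −F/λ = −18.8/(-3.572) = 5.26 K.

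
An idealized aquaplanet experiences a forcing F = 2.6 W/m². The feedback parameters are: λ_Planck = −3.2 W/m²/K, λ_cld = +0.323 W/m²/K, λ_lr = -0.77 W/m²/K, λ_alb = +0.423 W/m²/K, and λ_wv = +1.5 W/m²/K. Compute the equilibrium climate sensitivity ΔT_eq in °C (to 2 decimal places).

Net feedback parameter λ = (−3.2) + (+0.323) + (-0.77) + (+0.423) + (+1.5) = -1.724 W/m²/K.
ΔT = −F/λ = −2.6/(-1.724) = 1.51 °C.

1.51 °C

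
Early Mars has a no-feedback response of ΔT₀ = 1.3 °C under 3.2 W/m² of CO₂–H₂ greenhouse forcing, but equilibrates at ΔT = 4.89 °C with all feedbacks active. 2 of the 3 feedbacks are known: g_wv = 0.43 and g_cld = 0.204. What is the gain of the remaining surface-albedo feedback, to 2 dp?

0.10

Amplification A = ΔT/ΔT₀ = 4.89/1.3 = 3.762.
Total gain g = 1 − 1/A = 1 − 1/3.762 = 0.7342.
Known gains sum to 0.43 + 0.204 = 0.634.
g_alb = 0.7342 − 0.634 = 0.10.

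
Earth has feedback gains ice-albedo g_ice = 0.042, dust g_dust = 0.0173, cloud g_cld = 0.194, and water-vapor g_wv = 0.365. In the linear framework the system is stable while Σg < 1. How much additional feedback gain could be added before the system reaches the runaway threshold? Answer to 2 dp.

0.38

Current total gain = 0.042 + 0.0173 + 0.194 + 0.365 = 0.6183.
Margin to runaway = 1 − 0.6183 = 0.38.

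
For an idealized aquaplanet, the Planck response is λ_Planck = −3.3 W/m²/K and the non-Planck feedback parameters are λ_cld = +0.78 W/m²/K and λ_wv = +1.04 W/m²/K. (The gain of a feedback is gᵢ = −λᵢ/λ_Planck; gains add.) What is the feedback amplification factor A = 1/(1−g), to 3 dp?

2.230

Convert to gains: g_cld = 0.78/3.3 = 0.2364; g_wv = 1.04/3.3 = 0.3152.
Total gain g = 0.5516.
A = 1/(1 − 0.5516) = 2.230.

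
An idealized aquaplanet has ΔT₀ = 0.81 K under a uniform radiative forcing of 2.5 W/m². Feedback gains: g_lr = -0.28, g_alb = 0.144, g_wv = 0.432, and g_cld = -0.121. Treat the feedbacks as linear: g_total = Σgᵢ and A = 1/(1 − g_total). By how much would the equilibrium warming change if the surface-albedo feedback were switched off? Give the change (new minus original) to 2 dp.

-0.15 K

Original: g = 0.175, ΔT = 0.81/(1−0.175) = 0.9818 K.
Without surface-albedo: g' = 0.031, ΔT' = 0.81/(1−0.031) = 0.8359 K.
Change = 0.8359 − 0.9818 = -0.15 K.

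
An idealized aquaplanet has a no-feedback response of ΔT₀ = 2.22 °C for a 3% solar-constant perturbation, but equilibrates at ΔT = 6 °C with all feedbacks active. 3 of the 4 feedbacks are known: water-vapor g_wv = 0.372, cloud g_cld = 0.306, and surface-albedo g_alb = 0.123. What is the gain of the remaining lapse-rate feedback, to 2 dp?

-0.17

Amplification A = ΔT/ΔT₀ = 6/2.22 = 2.703.
Total gain g = 1 − 1/A = 1 − 1/2.703 = 0.63.
Known gains sum to 0.372 + 0.306 + 0.123 = 0.801.
g_lr = 0.63 − 0.801 = -0.17.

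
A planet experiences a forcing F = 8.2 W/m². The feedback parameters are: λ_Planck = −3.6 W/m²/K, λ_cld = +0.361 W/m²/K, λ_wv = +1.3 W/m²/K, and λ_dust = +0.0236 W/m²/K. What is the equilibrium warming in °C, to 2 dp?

Net feedback parameter λ = (−3.6) + (+0.361) + (+1.3) + (+0.0236) = -1.9154 W/m²/K.
ΔT = −F/λ = −8.2/(-1.9154) = 4.28 °C.

4.28 °C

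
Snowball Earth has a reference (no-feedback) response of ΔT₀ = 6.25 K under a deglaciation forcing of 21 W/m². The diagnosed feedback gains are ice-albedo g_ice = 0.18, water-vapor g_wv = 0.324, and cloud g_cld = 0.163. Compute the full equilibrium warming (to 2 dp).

18.77 K

Total gain g = 0.18 + 0.324 + 0.163 = 0.667.
Amplification A = 1/(1 − 0.667) = 3.003.
ΔT = 6.25 × 3.003 = 18.77 K.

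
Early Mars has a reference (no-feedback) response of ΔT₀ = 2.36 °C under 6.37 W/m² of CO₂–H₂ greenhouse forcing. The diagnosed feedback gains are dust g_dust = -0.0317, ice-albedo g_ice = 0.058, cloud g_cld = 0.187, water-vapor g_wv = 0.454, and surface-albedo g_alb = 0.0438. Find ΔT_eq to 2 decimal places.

Total gain g = -0.0317 + 0.058 + 0.187 + 0.454 + 0.0438 = 0.7111.
Amplification A = 1/(1 − 0.7111) = 3.461.
ΔT = 2.36 × 3.461 = 8.17 °C.

8.17 °C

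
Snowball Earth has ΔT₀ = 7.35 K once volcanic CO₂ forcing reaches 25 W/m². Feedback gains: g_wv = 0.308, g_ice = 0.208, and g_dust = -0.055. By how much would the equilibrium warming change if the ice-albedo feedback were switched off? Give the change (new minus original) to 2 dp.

Original: g = 0.461, ΔT = 7.35/(1−0.461) = 13.6364 K.
Without ice-albedo: g' = 0.253, ΔT' = 7.35/(1−0.253) = 9.8394 K.
Change = 9.8394 − 13.6364 = -3.80 K.

-3.80 K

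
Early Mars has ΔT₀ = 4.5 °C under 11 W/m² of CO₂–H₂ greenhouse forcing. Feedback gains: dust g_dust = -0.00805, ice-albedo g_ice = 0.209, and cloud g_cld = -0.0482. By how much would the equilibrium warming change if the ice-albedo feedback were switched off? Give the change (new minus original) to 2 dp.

-1.05 °C

Original: g = 0.15275, ΔT = 4.5/(1−0.15275) = 5.3113 °C.
Without ice-albedo: g' = -0.05625, ΔT' = 4.5/(1+0.05625) = 4.2604 °C.
Change = 4.2604 − 5.3113 = -1.05 °C.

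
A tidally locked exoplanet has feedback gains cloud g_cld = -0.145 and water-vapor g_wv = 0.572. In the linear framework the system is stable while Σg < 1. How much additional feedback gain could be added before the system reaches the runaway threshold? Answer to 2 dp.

0.57

Current total gain = -0.145 + 0.572 = 0.427.
Margin to runaway = 1 − 0.427 = 0.57.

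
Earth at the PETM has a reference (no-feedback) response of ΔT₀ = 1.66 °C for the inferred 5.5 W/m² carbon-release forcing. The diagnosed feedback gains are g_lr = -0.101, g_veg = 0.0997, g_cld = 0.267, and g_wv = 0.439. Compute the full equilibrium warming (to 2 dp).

Total gain g = -0.101 + 0.0997 + 0.267 + 0.439 = 0.7047.
Amplification A = 1/(1 − 0.7047) = 3.386.
ΔT = 1.66 × 3.386 = 5.62 °C.

5.62 °C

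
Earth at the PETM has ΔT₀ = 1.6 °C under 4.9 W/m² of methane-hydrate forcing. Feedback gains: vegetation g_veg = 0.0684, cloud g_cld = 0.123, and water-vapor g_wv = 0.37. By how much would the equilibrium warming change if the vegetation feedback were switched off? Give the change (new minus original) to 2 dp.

-0.49 °C

Original: g = 0.5614, ΔT = 1.6/(1−0.5614) = 3.6480 °C.
Without vegetation: g' = 0.493, ΔT' = 1.6/(1−0.493) = 3.1558 °C.
Change = 3.1558 − 3.6480 = -0.49 °C.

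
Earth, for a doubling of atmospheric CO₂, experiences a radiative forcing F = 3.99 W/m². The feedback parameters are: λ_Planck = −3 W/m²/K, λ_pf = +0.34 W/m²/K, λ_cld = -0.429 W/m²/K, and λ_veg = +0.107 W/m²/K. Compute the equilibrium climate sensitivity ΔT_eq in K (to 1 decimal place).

Net feedback parameter λ = (−3) + (+0.34) + (-0.429) + (+0.107) = -2.982 W/m²/K.
ΔT = −F/λ = −3.99/(-2.982) = 1.3 K.

1.3 K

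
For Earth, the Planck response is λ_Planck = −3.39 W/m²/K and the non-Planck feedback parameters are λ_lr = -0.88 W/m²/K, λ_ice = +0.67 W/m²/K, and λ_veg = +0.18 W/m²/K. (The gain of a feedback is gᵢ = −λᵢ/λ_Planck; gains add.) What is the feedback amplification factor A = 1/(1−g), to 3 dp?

Convert to gains: g_lr = -0.88/3.39 = -0.2596; g_ice = 0.67/3.39 = 0.1976; g_veg = 0.18/3.39 = 0.0531.
Total gain g = -0.0089.
A = 1/(1 + 0.0089) = 0.991.

0.991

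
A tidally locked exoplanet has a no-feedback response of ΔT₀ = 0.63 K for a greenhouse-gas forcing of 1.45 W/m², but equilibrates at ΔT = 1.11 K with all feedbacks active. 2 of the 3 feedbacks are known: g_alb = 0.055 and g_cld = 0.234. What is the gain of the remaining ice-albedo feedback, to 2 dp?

Amplification A = ΔT/ΔT₀ = 1.11/0.63 = 1.762.
Total gain g = 1 − 1/A = 1 − 1/1.762 = 0.4325.
Known gains sum to 0.055 + 0.234 = 0.289.
g_ice = 0.4325 − 0.289 = 0.14.

0.14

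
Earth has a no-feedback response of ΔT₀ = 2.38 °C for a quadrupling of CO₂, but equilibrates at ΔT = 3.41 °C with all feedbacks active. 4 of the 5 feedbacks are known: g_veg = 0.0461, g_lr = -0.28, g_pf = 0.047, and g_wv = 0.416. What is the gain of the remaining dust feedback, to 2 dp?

Amplification A = ΔT/ΔT₀ = 3.41/2.38 = 1.433.
Total gain g = 1 − 1/A = 1 − 1/1.433 = 0.3022.
Known gains sum to 0.0461 − 0.28 + 0.047 + 0.416 = 0.2291.
g_dust = 0.3022 − 0.2291 = 0.07.

0.07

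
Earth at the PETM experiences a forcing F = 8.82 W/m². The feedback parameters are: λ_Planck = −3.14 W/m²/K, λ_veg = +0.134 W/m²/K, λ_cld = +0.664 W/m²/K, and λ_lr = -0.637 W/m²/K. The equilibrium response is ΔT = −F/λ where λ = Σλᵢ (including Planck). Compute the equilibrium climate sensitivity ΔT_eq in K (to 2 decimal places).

Net feedback parameter λ = (−3.14) + (+0.134) + (+0.664) + (-0.637) = -2.979 W/m²/K.
ΔT = −F/λ = −8.82/(-2.979) = 2.96 K.

2.96 K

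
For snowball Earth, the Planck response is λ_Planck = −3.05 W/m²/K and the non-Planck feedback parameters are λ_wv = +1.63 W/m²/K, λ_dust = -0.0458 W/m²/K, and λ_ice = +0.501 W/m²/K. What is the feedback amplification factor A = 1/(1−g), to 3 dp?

3.161

Convert to gains: g_wv = 1.63/3.05 = 0.5344; g_dust = -0.0458/3.05 = -0.01502; g_ice = 0.501/3.05 = 0.1643.
Total gain g = 0.68368.
A = 1/(1 − 0.68368) = 3.161.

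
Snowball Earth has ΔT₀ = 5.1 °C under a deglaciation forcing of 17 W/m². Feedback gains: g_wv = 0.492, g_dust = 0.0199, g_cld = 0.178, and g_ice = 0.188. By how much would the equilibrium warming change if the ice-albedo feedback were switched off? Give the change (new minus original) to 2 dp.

-25.32 °C

Original: g = 0.8779, ΔT = 5.1/(1−0.8779) = 41.7690 °C.
Without ice-albedo: g' = 0.6899, ΔT' = 5.1/(1−0.6899) = 16.4463 °C.
Change = 16.4463 − 41.7690 = -25.32 °C.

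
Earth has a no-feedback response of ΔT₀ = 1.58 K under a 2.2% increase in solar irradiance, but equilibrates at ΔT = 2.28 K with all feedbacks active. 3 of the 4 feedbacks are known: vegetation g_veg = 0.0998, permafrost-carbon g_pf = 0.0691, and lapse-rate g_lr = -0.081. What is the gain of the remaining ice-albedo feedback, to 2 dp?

Amplification A = ΔT/ΔT₀ = 2.28/1.58 = 1.443.
Total gain g = 1 − 1/A = 1 − 1/1.443 = 0.307.
Known gains sum to 0.0998 + 0.0691 − 0.081 = 0.0879.
g_ice = 0.307 − 0.0879 = 0.22.

0.22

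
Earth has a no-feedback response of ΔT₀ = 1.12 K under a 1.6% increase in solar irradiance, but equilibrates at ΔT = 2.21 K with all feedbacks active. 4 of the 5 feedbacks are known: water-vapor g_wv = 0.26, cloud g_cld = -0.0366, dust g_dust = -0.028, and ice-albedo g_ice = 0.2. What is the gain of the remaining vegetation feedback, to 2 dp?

0.10

Amplification A = ΔT/ΔT₀ = 2.21/1.12 = 1.973.
Total gain g = 1 − 1/A = 1 − 1/1.973 = 0.4932.
Known gains sum to 0.26 − 0.0366 − 0.028 + 0.2 = 0.3954.
g_veg = 0.4932 − 0.3954 = 0.10.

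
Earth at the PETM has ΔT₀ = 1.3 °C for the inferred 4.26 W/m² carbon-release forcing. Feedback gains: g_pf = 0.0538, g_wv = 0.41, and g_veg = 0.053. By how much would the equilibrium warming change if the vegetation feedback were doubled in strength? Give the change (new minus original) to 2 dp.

Original: g = 0.5168, ΔT = 1.3/(1−0.5168) = 2.6904 °C.
With doubled vegetation: g' = 0.5698, ΔT' = 1.3/(1−0.5698) = 3.0219 °C.
Change = 3.0219 − 2.6904 = 0.33 °C.

0.33 °C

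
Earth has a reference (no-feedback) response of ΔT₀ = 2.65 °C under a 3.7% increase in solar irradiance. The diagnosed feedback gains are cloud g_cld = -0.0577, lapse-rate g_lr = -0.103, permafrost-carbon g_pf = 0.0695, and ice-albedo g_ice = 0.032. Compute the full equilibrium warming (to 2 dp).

2.50 °C

Total gain g = -0.0577 − 0.103 + 0.0695 + 0.032 = -0.0592.
Amplification A = 1/(1 + 0.0592) = 0.9441.
ΔT = 2.65 × 0.9441 = 2.50 °C.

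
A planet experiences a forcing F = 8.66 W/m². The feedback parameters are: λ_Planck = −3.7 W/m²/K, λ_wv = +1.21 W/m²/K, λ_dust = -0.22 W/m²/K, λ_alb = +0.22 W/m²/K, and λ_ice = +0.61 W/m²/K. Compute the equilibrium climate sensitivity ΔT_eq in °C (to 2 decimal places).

Net feedback parameter λ = (−3.7) + (+1.21) + (-0.22) + (+0.22) + (+0.61) = -1.88 W/m²/K.
ΔT = −F/λ = −8.66/(-1.88) = 4.61 °C.

4.61 °C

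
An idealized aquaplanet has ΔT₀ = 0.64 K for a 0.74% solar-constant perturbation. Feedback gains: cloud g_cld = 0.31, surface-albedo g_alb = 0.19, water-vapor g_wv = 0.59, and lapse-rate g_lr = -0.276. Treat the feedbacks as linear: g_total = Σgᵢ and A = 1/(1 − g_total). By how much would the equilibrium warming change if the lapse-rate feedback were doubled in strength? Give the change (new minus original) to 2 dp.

Original: g = 0.814, ΔT = 0.64/(1−0.814) = 3.4409 K.
With doubled lapse-rate: g' = 0.538, ΔT' = 0.64/(1−0.538) = 1.3853 K.
Change = 1.3853 − 3.4409 = -2.06 K.

-2.06 K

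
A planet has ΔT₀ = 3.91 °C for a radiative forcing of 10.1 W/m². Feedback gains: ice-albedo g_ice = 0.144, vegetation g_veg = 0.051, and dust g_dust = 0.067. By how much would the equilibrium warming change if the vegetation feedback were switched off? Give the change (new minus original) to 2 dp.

-0.34 °C

Original: g = 0.262, ΔT = 3.91/(1−0.262) = 5.2981 °C.
Without vegetation: g' = 0.211, ΔT' = 3.91/(1−0.211) = 4.9556 °C.
Change = 4.9556 − 5.2981 = -0.34 °C.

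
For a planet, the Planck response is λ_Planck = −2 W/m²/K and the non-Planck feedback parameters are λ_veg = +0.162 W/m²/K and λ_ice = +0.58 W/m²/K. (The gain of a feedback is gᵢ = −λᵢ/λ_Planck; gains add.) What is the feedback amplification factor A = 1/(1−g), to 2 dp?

1.59

Convert to gains: g_veg = 0.162/2 = 0.081; g_ice = 0.58/2 = 0.29.
Total gain g = 0.371.
A = 1/(1 − 0.371) = 1.59.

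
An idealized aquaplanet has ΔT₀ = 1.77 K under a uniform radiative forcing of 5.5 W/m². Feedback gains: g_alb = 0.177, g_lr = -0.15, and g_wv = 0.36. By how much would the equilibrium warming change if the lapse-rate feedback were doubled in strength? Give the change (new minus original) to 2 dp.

Original: g = 0.387, ΔT = 1.77/(1−0.387) = 2.8874 K.
With doubled lapse-rate: g' = 0.237, ΔT' = 1.77/(1−0.237) = 2.3198 K.
Change = 2.3198 − 2.8874 = -0.57 K.

-0.57 K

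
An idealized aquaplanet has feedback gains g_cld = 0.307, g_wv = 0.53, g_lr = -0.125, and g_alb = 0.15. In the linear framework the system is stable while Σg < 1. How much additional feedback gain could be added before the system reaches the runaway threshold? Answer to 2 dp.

0.14

Current total gain = 0.307 + 0.53 − 0.125 + 0.15 = 0.862.
Margin to runaway = 1 − 0.862 = 0.14.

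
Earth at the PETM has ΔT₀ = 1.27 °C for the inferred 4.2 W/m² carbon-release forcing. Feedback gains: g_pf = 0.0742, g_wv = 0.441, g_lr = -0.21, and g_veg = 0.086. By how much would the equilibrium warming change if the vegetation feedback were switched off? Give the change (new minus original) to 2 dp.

Original: g = 0.3912, ΔT = 1.27/(1−0.3912) = 2.0861 °C.
Without vegetation: g' = 0.3052, ΔT' = 1.27/(1−0.3052) = 1.8279 °C.
Change = 1.8279 − 2.0861 = -0.26 °C.

-0.26 °C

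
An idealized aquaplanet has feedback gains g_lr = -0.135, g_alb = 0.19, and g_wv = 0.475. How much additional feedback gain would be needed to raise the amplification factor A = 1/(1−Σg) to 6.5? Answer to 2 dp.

Current total gain = 0.53.
Target gain for A = 6.5: g* = 1 − 1/6.5 = 0.8462.
Additional gain needed = 0.8462 − 0.53 = 0.32.

0.32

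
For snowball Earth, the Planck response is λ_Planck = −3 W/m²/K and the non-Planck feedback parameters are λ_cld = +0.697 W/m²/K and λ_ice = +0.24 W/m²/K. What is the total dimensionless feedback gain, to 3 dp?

Convert to gains: g_cld = 0.697/3 = 0.2323; g_ice = 0.24/3 = 0.08.
Total gain g = 0.3123.

0.312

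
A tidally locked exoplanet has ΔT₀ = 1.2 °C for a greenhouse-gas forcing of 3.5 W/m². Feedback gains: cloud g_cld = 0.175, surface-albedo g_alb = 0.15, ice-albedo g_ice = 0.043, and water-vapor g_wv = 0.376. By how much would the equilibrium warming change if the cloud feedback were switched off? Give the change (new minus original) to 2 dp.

-1.90 °C

Original: g = 0.744, ΔT = 1.2/(1−0.744) = 4.6875 °C.
Without cloud: g' = 0.569, ΔT' = 1.2/(1−0.569) = 2.7842 °C.
Change = 2.7842 − 4.6875 = -1.90 °C.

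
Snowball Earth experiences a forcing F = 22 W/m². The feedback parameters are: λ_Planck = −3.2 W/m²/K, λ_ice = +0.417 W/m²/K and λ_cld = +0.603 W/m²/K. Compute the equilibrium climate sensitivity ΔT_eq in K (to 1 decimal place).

Net feedback parameter λ = (−3.2) + (+0.417) + (+0.603) = -2.18 W/m²/K.
ΔT = −F/λ = −22/(-2.18) = 10.1 K.

10.1 K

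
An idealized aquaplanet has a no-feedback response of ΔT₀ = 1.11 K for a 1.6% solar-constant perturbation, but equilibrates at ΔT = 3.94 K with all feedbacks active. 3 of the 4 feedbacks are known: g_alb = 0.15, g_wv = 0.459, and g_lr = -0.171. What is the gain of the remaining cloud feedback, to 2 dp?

Amplification A = ΔT/ΔT₀ = 3.94/1.11 = 3.55.
Total gain g = 1 − 1/A = 1 − 1/3.55 = 0.7183.
Known gains sum to 0.15 + 0.459 − 0.171 = 0.438.
g_cld = 0.7183 − 0.438 = 0.28.

0.28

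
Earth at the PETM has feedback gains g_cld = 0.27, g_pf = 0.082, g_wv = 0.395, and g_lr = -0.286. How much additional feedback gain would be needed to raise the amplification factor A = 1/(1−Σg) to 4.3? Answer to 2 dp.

Current total gain = 0.461.
Target gain for A = 4.3: g* = 1 − 1/4.3 = 0.7674.
Additional gain needed = 0.7674 − 0.461 = 0.31.

0.31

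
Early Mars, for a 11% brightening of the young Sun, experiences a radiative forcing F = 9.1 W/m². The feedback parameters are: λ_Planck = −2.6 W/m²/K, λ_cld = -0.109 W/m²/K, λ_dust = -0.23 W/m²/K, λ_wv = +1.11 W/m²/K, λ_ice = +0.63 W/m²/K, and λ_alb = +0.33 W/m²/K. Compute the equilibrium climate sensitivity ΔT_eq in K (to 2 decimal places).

10.47 K

Net feedback parameter λ = (−2.6) + (-0.109) + (-0.23) + (+1.11) + (+0.63) + (+0.33) = -0.869 W/m²/K.
ΔT = −F/λ = −9.1/(-0.869) = 10.47 K.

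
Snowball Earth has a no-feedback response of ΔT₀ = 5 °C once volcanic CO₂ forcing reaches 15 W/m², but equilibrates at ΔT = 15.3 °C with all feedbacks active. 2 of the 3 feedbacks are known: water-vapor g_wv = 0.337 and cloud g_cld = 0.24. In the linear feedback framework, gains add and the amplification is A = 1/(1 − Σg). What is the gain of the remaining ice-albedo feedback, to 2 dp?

Amplification A = ΔT/ΔT₀ = 15.3/5 = 3.06.
Total gain g = 1 − 1/A = 1 − 1/3.06 = 0.6732.
Known gains sum to 0.337 + 0.24 = 0.577.
g_ice = 0.6732 − 0.577 = 0.10.

0.10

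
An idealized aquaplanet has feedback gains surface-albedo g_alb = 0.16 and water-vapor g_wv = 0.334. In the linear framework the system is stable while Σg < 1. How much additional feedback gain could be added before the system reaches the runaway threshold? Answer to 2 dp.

0.51

Current total gain = 0.16 + 0.334 = 0.494.
Margin to runaway = 1 − 0.494 = 0.51.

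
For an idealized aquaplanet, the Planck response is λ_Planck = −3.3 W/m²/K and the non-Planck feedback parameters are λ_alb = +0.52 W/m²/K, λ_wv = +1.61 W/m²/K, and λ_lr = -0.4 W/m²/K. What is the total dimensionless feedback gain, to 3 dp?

Convert to gains: g_alb = 0.52/3.3 = 0.1576; g_wv = 1.61/3.3 = 0.4879; g_lr = -0.4/3.3 = -0.1212.
Total gain g = 0.5243.

0.524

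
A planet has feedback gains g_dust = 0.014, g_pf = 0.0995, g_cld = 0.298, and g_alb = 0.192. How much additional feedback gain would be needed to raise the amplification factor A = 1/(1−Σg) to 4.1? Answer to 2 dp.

Current total gain = 0.6035.
Target gain for A = 4.1: g* = 1 − 1/4.1 = 0.7561.
Additional gain needed = 0.7561 − 0.6035 = 0.15.

0.15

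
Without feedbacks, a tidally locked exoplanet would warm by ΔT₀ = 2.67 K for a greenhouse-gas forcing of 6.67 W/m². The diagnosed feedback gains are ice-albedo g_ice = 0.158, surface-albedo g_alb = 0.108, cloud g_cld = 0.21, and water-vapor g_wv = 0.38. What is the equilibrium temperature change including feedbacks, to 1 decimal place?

Total gain g = 0.158 + 0.108 + 0.21 + 0.38 = 0.856.
Amplification A = 1/(1 − 0.856) = 6.944.
ΔT = 2.67 × 6.944 = 18.5 K.

18.5 K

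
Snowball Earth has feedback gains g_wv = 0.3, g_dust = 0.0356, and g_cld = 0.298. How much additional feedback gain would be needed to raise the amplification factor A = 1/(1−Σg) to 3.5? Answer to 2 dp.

Current total gain = 0.6336.
Target gain for A = 3.5: g* = 1 − 1/3.5 = 0.7143.
Additional gain needed = 0.7143 − 0.6336 = 0.08.

0.08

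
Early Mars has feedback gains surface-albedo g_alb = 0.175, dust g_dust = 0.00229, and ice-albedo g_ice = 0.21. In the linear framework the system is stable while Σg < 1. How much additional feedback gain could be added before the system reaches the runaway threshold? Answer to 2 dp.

0.61

Current total gain = 0.175 + 0.00229 + 0.21 = 0.38729.
Margin to runaway = 1 − 0.38729 = 0.61.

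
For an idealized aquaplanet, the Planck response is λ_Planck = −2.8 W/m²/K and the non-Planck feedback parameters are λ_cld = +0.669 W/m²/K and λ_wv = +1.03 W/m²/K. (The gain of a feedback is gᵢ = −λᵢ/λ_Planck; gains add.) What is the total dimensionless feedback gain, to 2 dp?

0.61

Convert to gains: g_cld = 0.669/2.8 = 0.2389; g_wv = 1.03/2.8 = 0.3679.
Total gain g = 0.6068.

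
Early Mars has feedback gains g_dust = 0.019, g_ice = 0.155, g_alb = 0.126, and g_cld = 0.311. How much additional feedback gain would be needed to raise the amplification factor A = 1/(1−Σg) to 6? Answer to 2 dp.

0.22

Current total gain = 0.611.
Target gain for A = 6: g* = 1 − 1/6 = 0.8333.
Additional gain needed = 0.8333 − 0.611 = 0.22.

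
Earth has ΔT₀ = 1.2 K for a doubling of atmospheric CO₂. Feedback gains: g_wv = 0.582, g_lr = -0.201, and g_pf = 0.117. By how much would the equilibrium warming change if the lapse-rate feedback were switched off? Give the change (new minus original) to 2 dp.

Original: g = 0.498, ΔT = 1.2/(1−0.498) = 2.3904 K.
Without lapse-rate: g' = 0.699, ΔT' = 1.2/(1−0.699) = 3.9867 K.
Change = 3.9867 − 2.3904 = 1.60 K.

1.60 K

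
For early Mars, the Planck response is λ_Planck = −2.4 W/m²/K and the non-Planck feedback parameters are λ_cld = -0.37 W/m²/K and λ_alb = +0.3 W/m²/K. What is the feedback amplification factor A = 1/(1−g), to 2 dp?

Convert to gains: g_cld = -0.37/2.4 = -0.1542; g_alb = 0.3/2.4 = 0.125.
Total gain g = -0.0292.
A = 1/(1 + 0.0292) = 0.97.

0.97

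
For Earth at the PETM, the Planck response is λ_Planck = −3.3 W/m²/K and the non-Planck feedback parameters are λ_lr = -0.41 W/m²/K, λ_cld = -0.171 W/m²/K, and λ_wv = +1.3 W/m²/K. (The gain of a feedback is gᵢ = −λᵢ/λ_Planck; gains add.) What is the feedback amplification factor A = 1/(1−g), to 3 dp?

Convert to gains: g_lr = -0.41/3.3 = -0.1242; g_cld = -0.171/3.3 = -0.05182; g_wv = 1.3/3.3 = 0.3939.
Total gain g = 0.21788.
A = 1/(1 − 0.21788) = 1.279.

1.279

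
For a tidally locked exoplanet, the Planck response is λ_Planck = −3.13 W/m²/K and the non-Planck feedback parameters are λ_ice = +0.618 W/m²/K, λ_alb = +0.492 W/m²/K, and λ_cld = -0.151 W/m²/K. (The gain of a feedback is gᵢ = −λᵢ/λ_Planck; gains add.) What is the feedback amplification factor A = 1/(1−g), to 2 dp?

1.44

Convert to gains: g_ice = 0.618/3.13 = 0.1974; g_alb = 0.492/3.13 = 0.1572; g_cld = -0.151/3.13 = -0.04824.
Total gain g = 0.30636.
A = 1/(1 − 0.30636) = 1.44.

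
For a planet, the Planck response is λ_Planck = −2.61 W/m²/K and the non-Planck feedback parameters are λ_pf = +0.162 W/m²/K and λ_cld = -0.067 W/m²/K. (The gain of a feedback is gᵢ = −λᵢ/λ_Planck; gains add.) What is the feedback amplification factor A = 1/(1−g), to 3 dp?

1.038

Convert to gains: g_pf = 0.162/2.61 = 0.06207; g_cld = -0.067/2.61 = -0.02567.
Total gain g = 0.0364.
A = 1/(1 − 0.0364) = 1.038.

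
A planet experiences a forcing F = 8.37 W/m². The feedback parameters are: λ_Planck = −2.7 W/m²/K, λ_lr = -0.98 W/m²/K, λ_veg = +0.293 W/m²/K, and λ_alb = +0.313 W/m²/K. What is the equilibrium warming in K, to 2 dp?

Net feedback parameter λ = (−2.7) + (-0.98) + (+0.293) + (+0.313) = -3.074 W/m²/K.
ΔT = −F/λ = −8.37/(-3.074) = 2.72 K.

2.72 K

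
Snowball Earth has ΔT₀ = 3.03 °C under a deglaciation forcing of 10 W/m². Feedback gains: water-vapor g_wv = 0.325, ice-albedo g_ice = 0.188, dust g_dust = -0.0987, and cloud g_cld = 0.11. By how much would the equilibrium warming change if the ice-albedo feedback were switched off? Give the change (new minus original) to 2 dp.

Original: g = 0.5243, ΔT = 3.03/(1−0.5243) = 6.3696 °C.
Without ice-albedo: g' = 0.3363, ΔT' = 3.03/(1−0.3363) = 4.5653 °C.
Change = 4.5653 − 6.3696 = -1.80 °C.

-1.80 °C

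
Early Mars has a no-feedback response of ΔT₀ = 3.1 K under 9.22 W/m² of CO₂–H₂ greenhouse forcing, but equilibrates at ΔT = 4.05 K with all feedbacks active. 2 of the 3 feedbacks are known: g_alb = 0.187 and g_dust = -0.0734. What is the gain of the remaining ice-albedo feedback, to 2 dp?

Amplification A = ΔT/ΔT₀ = 4.05/3.1 = 1.306.
Total gain g = 1 − 1/A = 1 − 1/1.306 = 0.2343.
Known gains sum to 0.187 − 0.0734 = 0.1136.
g_ice = 0.2343 − 0.1136 = 0.12.

0.12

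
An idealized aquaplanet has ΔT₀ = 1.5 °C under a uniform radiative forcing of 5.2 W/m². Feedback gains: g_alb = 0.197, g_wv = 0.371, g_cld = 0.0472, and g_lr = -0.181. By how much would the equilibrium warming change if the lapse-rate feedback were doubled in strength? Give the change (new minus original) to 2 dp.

-0.64 °C

Original: g = 0.4342, ΔT = 1.5/(1−0.4342) = 2.6511 °C.
With doubled lapse-rate: g' = 0.2532, ΔT' = 1.5/(1−0.2532) = 2.0086 °C.
Change = 2.0086 − 2.6511 = -0.64 °C.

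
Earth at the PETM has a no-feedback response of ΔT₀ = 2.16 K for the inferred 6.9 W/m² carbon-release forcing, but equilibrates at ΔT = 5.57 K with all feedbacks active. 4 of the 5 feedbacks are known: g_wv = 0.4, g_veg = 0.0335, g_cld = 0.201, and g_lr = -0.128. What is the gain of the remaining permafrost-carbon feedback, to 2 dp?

0.11

Amplification A = ΔT/ΔT₀ = 5.57/2.16 = 2.579.
Total gain g = 1 − 1/A = 1 − 1/2.579 = 0.6123.
Known gains sum to 0.4 + 0.0335 + 0.201 − 0.128 = 0.5065.
g_pf = 0.6123 − 0.5065 = 0.11.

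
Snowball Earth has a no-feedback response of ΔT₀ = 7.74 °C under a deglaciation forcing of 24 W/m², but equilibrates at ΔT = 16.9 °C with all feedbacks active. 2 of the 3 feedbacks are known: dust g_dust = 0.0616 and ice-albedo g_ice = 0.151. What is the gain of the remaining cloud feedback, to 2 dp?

0.33

Amplification A = ΔT/ΔT₀ = 16.9/7.74 = 2.183.
Total gain g = 1 − 1/A = 1 − 1/2.183 = 0.5419.
Known gains sum to 0.0616 + 0.151 = 0.2126.
g_cld = 0.5419 − 0.2126 = 0.33.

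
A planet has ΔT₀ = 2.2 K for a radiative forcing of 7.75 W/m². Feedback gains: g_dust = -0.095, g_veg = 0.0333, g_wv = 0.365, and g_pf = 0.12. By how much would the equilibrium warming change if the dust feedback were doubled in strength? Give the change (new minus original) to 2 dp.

-0.54 K

Original: g = 0.4233, ΔT = 2.2/(1−0.4233) = 3.8148 K.
With doubled dust: g' = 0.3283, ΔT' = 2.2/(1−0.3283) = 3.2753 K.
Change = 3.2753 − 3.8148 = -0.54 K.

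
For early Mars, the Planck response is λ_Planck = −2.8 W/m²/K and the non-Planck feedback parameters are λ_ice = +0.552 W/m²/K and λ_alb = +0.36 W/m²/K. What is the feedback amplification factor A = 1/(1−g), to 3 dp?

1.483

Convert to gains: g_ice = 0.552/2.8 = 0.1971; g_alb = 0.36/2.8 = 0.1286.
Total gain g = 0.3257.
A = 1/(1 − 0.3257) = 1.483.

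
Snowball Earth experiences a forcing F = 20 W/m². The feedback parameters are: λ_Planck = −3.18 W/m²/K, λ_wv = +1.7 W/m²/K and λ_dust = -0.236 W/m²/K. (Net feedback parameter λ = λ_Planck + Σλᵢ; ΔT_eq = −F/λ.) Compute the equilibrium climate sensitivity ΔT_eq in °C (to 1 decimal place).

11.7 °C

Net feedback parameter λ = (−3.18) + (+1.7) + (-0.236) = -1.716 W/m²/K.
ΔT = −F/λ = −20/(-1.716) = 11.7 °C.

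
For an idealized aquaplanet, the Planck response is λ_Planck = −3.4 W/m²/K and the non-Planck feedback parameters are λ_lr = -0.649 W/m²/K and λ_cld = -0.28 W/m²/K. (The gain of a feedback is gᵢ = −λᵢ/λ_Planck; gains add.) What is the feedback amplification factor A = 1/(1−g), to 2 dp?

0.79

Convert to gains: g_lr = -0.649/3.4 = -0.1909; g_cld = -0.28/3.4 = -0.08235.
Total gain g = -0.27325.
A = 1/(1 + 0.27325) = 0.79.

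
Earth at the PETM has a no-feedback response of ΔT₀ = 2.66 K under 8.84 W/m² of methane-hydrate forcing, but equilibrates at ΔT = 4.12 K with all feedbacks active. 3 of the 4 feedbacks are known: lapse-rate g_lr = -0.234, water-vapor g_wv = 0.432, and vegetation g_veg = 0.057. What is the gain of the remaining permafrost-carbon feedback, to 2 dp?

0.10

Amplification A = ΔT/ΔT₀ = 4.12/2.66 = 1.549.
Total gain g = 1 − 1/A = 1 − 1/1.549 = 0.3544.
Known gains sum to -0.234 + 0.432 + 0.057 = 0.255.
g_pf = 0.3544 − 0.255 = 0.10.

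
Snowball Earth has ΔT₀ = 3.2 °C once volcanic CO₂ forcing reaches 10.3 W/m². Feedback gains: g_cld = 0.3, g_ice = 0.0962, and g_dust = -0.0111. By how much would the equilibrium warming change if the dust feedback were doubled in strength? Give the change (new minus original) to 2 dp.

Original: g = 0.3851, ΔT = 3.2/(1−0.3851) = 5.2041 °C.
With doubled dust: g' = 0.374, ΔT' = 3.2/(1−0.374) = 5.1118 °C.
Change = 5.1118 − 5.2041 = -0.09 °C.

-0.09 °C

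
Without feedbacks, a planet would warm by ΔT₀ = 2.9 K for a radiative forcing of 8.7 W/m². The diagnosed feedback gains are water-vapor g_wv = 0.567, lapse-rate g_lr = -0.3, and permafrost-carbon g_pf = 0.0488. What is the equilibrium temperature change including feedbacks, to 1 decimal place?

Total gain g = 0.567 − 0.3 + 0.0488 = 0.3158.
Amplification A = 1/(1 − 0.3158) = 1.462.
ΔT = 2.9 × 1.462 = 4.2 K.

4.2 K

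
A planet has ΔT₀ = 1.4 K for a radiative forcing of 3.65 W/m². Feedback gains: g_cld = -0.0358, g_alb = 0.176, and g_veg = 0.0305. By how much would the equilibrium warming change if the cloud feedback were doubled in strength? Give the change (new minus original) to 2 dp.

Original: g = 0.1707, ΔT = 1.4/(1−0.1707) = 1.6882 K.
With doubled cloud: g' = 0.1349, ΔT' = 1.4/(1−0.1349) = 1.6183 K.
Change = 1.6183 − 1.6882 = -0.07 K.

-0.07 K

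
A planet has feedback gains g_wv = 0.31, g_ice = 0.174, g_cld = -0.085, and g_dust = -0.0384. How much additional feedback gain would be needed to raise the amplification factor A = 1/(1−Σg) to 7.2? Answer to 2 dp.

0.50

Current total gain = 0.3606.
Target gain for A = 7.2: g* = 1 − 1/7.2 = 0.8611.
Additional gain needed = 0.8611 − 0.3606 = 0.50.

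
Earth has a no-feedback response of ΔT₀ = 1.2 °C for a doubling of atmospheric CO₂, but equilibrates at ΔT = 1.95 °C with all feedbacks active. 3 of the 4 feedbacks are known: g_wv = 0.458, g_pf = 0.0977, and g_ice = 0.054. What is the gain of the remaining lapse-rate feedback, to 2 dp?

-0.23

Amplification A = ΔT/ΔT₀ = 1.95/1.2 = 1.625.
Total gain g = 1 − 1/A = 1 − 1/1.625 = 0.3846.
Known gains sum to 0.458 + 0.0977 + 0.054 = 0.6097.
g_lr = 0.3846 − 0.6097 = -0.23.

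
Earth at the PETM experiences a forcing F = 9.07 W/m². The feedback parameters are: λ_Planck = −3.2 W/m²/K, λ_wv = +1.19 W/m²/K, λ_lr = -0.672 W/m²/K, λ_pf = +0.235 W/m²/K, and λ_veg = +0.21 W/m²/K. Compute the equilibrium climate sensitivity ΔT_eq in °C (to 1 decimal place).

Net feedback parameter λ = (−3.2) + (+1.19) + (-0.672) + (+0.235) + (+0.21) = -2.237 W/m²/K.
ΔT = −F/λ = −9.07/(-2.237) = 4.1 °C.

4.1 °C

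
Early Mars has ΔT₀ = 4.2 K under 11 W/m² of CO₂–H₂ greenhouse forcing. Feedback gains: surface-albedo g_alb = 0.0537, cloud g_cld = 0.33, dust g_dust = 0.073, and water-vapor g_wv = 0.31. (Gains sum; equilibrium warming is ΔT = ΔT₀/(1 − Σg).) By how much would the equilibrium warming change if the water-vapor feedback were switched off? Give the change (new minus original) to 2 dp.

Original: g = 0.7667, ΔT = 4.2/(1−0.7667) = 18.0026 K.
Without water-vapor: g' = 0.4567, ΔT' = 4.2/(1−0.4567) = 7.7305 K.
Change = 7.7305 − 18.0026 = -10.27 K.

-10.27 K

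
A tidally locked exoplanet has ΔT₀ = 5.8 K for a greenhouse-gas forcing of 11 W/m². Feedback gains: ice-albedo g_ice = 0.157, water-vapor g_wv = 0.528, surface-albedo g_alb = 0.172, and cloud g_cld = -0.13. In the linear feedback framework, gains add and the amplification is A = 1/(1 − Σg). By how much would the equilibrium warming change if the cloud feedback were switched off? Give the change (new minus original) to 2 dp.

19.31 K

Original: g = 0.727, ΔT = 5.8/(1−0.727) = 21.2454 K.
Without cloud: g' = 0.857, ΔT' = 5.8/(1−0.857) = 40.5594 K.
Change = 40.5594 − 21.2454 = 19.31 K.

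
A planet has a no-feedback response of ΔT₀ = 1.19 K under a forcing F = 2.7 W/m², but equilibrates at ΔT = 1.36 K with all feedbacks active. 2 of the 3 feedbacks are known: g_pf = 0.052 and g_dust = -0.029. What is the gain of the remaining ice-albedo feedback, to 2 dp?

Amplification A = ΔT/ΔT₀ = 1.36/1.19 = 1.143.
Total gain g = 1 − 1/A = 1 − 1/1.143 = 0.1251.
Known gains sum to 0.052 − 0.029 = 0.023.
g_ice = 0.1251 − 0.023 = 0.10.

0.10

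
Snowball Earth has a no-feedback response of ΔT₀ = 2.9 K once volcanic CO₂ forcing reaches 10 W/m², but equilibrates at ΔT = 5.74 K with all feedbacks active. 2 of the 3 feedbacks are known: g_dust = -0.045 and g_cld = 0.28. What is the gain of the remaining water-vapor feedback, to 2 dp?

Amplification A = ΔT/ΔT₀ = 5.74/2.9 = 1.979.
Total gain g = 1 − 1/A = 1 − 1/1.979 = 0.4947.
Known gains sum to -0.045 + 0.28 = 0.235.
g_wv = 0.4947 − 0.235 = 0.26.

0.26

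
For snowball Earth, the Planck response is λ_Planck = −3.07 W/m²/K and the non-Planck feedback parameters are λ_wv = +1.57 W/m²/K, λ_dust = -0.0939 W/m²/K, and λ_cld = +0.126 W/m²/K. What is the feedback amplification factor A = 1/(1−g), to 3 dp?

Convert to gains: g_wv = 1.57/3.07 = 0.5114; g_dust = -0.0939/3.07 = -0.03059; g_cld = 0.126/3.07 = 0.04104.
Total gain g = 0.52185.
A = 1/(1 − 0.52185) = 2.091.

2.091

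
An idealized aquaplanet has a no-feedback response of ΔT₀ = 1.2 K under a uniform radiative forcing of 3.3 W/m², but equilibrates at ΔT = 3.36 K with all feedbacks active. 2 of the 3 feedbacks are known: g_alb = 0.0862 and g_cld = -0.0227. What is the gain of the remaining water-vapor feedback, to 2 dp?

0.58

Amplification A = ΔT/ΔT₀ = 3.36/1.2 = 2.8.
Total gain g = 1 − 1/A = 1 − 1/2.8 = 0.6429.
Known gains sum to 0.0862 − 0.0227 = 0.0635.
g_wv = 0.6429 − 0.0635 = 0.58.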